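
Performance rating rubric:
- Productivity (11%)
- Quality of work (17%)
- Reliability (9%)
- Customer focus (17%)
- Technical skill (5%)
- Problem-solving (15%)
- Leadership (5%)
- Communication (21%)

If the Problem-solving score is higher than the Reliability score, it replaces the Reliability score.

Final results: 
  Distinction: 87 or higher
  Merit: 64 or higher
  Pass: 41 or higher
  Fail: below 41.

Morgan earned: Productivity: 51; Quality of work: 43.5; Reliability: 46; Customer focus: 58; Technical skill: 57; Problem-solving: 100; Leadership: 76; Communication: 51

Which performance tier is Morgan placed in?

Problem-solving (100) > Reliability (46), so Reliability counts as 100.
Weighted total:
  Productivity 51 × 0.11 = 5.61
  Quality of work 43.5 × 0.17 = 7.395
  Reliability 100 × 0.09 = 9
  Customer focus 58 × 0.17 = 9.86
  Technical skill 57 × 0.05 = 2.85
  Problem-solving 100 × 0.15 = 15
  Leadership 76 × 0.05 = 3.8
  Communication 51 × 0.21 = 10.71
Sum = 64.225
64.225 is ≥ 64 and < 87 → Merit

Merit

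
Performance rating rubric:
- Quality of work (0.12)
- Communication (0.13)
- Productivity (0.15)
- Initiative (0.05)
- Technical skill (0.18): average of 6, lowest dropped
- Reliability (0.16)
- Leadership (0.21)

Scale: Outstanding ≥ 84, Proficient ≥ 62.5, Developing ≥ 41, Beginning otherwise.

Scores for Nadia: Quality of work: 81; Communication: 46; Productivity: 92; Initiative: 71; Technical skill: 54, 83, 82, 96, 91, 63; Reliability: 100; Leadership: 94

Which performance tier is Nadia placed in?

Technical skill: drop 54 → average of remaining 5 = 415/5 = 83
Weighted total:
  Quality of work 81 × 0.12 = 9.72
  Communication 46 × 0.13 = 5.98
  Productivity 92 × 0.15 = 13.8
  Initiative 71 × 0.05 = 3.55
  Technical skill 83 × 0.18 = 14.94
  Reliability 100 × 0.16 = 16
  Leadership 94 × 0.21 = 19.74
Sum = 83.73
83.73 is ≥ 62.5 and < 84 → Proficient

Proficient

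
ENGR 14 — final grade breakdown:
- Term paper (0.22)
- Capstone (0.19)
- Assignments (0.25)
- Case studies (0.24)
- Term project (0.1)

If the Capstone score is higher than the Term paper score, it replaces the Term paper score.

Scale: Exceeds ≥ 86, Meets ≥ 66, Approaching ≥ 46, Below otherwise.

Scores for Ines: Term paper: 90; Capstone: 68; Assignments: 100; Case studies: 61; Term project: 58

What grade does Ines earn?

Capstone (68) ≤ Term paper (90), so Term paper stays at 90.
Weighted total:
  Term paper 90 × 0.22 = 19.8
  Capstone 68 × 0.19 = 12.92
  Assignments 100 × 0.25 = 25
  Case studies 61 × 0.24 = 14.64
  Term project 58 × 0.1 = 5.8
Sum = 78.16
78.16 is ≥ 66 and < 86 → Meets

Meets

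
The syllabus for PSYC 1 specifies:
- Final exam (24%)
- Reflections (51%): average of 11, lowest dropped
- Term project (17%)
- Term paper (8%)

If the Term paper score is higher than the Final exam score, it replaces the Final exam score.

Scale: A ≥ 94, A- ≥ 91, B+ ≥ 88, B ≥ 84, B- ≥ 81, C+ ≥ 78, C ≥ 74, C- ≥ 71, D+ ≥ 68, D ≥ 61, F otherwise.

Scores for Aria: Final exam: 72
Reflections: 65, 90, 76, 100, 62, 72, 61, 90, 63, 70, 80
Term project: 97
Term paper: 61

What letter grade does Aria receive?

Reflections: drop 61 → average of remaining 10 = 768/10 = 76.8
Term paper (61) ≤ Final exam (72), so Final exam stays at 72.
Weighted total:
  Final exam 72 × 0.24 = 17.28
  Reflections 76.8 × 0.51 = 39.168
  Term project 97 × 0.17 = 16.49
  Term paper 61 × 0.08 = 4.88
Sum = 77.818
77.818 is ≥ 74 and < 78 → C

C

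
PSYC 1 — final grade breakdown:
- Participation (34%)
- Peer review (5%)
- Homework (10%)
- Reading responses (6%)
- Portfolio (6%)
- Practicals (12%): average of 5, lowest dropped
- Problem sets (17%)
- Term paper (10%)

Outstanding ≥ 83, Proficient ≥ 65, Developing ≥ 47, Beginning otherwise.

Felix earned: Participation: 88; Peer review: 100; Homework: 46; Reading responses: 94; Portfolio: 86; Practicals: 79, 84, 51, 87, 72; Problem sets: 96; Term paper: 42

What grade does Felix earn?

Proficient

Practicals: drop 51 → average of remaining 4 = 322/4 = 80.5
Weighted total:
  Participation 88 × 0.34 = 29.92
  Peer review 100 × 0.05 = 5
  Homework 46 × 0.1 = 4.6
  Reading responses 94 × 0.06 = 5.64
  Portfolio 86 × 0.06 = 5.16
  Practicals 80.5 × 0.12 = 9.66
  Problem sets 96 × 0.17 = 16.32
  Term paper 42 × 0.1 = 4.2
Sum = 80.5
80.5 is ≥ 65 and < 83 → Proficient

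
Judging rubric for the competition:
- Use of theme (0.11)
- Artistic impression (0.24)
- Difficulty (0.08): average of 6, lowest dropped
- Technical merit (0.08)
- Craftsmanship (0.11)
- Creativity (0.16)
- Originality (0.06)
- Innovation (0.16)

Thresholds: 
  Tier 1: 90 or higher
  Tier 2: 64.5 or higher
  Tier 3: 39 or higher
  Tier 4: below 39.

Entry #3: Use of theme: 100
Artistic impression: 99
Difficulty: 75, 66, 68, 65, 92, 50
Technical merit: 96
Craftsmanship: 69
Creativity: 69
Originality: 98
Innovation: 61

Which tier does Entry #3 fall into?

Tier 2

Difficulty: drop 50 → average of remaining 5 = 366/5 = 73.2
Weighted total:
  Use of theme 100 × 0.11 = 11
  Artistic impression 99 × 0.24 = 23.76
  Difficulty 73.2 × 0.08 = 5.856
  Technical merit 96 × 0.08 = 7.68
  Craftsmanship 69 × 0.11 = 7.59
  Creativity 69 × 0.16 = 11.04
  Originality 98 × 0.06 = 5.88
  Innovation 61 × 0.16 = 9.76
Sum = 82.566
82.566 is ≥ 64.5 and < 90 → Tier 2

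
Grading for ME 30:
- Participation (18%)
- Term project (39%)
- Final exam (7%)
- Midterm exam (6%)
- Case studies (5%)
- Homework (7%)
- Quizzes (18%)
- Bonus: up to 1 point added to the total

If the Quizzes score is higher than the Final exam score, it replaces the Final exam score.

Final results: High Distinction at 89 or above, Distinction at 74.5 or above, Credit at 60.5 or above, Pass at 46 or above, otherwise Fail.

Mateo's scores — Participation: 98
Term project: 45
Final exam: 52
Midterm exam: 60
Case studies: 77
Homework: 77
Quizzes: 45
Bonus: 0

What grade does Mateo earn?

Quizzes (45) ≤ Final exam (52), so Final exam stays at 52.
Weighted total:
  Participation 98 × 0.18 = 17.64
  Term project 45 × 0.39 = 17.55
  Final exam 52 × 0.07 = 3.64
  Midterm exam 60 × 0.06 = 3.6
  Case studies 77 × 0.05 = 3.85
  Homework 77 × 0.07 = 5.39
  Quizzes 45 × 0.18 = 8.1
Sum = 59.77
Bonus: 59.77 + 0 = 59.77
59.77 is ≥ 46 and < 60.5 → Pass

Pass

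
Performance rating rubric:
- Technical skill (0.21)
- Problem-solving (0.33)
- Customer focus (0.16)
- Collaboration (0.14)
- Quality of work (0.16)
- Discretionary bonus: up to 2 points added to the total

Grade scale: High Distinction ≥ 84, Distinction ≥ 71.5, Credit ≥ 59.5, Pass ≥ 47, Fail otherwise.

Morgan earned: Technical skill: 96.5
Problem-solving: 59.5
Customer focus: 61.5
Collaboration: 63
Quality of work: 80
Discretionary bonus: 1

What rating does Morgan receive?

Weighted total:
  Technical skill 96.5 × 0.21 = 20.265
  Problem-solving 59.5 × 0.33 = 19.635
  Customer focus 61.5 × 0.16 = 9.84
  Collaboration 63 × 0.14 = 8.82
  Quality of work 80 × 0.16 = 12.8
Sum = 71.36
Discretionary bonus: 71.36 + 1 = 72.36
72.36 is ≥ 71.5 and < 84 → Distinction

Distinction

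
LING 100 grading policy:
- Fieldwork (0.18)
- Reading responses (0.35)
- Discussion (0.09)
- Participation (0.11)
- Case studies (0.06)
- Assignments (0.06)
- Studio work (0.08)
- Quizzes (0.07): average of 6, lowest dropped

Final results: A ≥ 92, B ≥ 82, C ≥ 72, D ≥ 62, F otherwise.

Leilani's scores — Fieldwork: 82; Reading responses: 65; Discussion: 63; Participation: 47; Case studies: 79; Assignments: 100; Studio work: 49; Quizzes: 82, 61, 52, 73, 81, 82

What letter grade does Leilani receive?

Quizzes: drop 52 → average of remaining 5 = 379/5 = 75.8
Weighted total:
  Fieldwork 82 × 0.18 = 14.76
  Reading responses 65 × 0.35 = 22.75
  Discussion 63 × 0.09 = 5.67
  Participation 47 × 0.11 = 5.17
  Case studies 79 × 0.06 = 4.74
  Assignments 100 × 0.06 = 6
  Studio work 49 × 0.08 = 3.92
  Quizzes 75.8 × 0.07 = 5.306
Sum = 68.316
68.316 is ≥ 62 and < 72 → D

D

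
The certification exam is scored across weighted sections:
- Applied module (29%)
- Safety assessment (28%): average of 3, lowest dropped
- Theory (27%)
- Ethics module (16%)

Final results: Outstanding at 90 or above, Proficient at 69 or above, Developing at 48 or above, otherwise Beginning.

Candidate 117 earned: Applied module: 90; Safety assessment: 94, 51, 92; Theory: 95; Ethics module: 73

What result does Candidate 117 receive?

Proficient

Safety assessment: drop 51 → average of remaining 2 = 186/2 = 93
Weighted total:
  Applied module 90 × 0.29 = 26.1
  Safety assessment 93 × 0.28 = 26.04
  Theory 95 × 0.27 = 25.65
  Ethics module 73 × 0.16 = 11.68
Sum = 89.47
89.47 is ≥ 69 and < 90 → Proficient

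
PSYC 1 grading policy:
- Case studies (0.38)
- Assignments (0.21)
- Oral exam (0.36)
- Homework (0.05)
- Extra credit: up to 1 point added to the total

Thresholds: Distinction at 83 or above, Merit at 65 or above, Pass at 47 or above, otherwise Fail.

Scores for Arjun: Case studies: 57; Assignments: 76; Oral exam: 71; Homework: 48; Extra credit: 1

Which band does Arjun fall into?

Merit

Weighted total:
  Case studies 57 × 0.38 = 21.66
  Assignments 76 × 0.21 = 15.96
  Oral exam 71 × 0.36 = 25.56
  Homework 48 × 0.05 = 2.4
Sum = 65.58
Extra credit: 65.58 + 1 = 66.58
66.58 is ≥ 65 and < 83 → Merit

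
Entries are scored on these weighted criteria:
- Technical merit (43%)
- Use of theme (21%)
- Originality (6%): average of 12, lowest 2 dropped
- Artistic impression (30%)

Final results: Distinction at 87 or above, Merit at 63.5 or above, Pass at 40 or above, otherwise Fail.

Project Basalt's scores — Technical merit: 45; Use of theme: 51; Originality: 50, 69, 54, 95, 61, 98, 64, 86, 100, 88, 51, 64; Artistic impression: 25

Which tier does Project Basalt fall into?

Pass

Originality: drop 50, 51 → average of remaining 10 = 779/10 = 77.9
Weighted total:
  Technical merit 45 × 0.43 = 19.35
  Use of theme 51 × 0.21 = 10.71
  Originality 77.9 × 0.06 = 4.674
  Artistic impression 25 × 0.3 = 7.5
Sum = 42.234
42.234 is ≥ 40 and < 63.5 → Pass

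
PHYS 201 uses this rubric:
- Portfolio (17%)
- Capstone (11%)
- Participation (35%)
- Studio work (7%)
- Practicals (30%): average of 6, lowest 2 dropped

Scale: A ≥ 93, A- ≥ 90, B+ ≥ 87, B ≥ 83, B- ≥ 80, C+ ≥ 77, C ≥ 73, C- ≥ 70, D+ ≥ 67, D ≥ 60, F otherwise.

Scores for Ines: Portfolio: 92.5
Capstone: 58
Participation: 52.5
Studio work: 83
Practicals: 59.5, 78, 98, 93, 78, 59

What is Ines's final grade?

C-

Practicals: drop 59, 59.5 → average of remaining 4 = 347/4 = 86.75
Weighted total:
  Portfolio 92.5 × 0.17 = 15.725
  Capstone 58 × 0.11 = 6.38
  Participation 52.5 × 0.35 = 18.375
  Studio work 83 × 0.07 = 5.81
  Practicals 86.75 × 0.3 = 26.025
Sum = 72.315
72.315 is ≥ 70 and < 73 → C-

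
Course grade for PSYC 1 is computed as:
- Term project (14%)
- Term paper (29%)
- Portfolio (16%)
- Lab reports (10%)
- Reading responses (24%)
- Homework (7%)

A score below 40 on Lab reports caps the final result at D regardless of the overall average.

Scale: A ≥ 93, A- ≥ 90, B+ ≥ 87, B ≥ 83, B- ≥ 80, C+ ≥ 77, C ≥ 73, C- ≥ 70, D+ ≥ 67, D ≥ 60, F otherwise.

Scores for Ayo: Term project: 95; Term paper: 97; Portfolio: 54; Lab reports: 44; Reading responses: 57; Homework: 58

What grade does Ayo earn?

C-

Lab reports score 44 ≥ 40: minimum met.
Weighted total:
  Term project 95 × 0.14 = 13.3
  Term paper 97 × 0.29 = 28.13
  Portfolio 54 × 0.16 = 8.64
  Lab reports 44 × 0.1 = 4.4
  Reading responses 57 × 0.24 = 13.68
  Homework 58 × 0.07 = 4.06
Sum = 72.21
72.21 is ≥ 70 and < 73 → C-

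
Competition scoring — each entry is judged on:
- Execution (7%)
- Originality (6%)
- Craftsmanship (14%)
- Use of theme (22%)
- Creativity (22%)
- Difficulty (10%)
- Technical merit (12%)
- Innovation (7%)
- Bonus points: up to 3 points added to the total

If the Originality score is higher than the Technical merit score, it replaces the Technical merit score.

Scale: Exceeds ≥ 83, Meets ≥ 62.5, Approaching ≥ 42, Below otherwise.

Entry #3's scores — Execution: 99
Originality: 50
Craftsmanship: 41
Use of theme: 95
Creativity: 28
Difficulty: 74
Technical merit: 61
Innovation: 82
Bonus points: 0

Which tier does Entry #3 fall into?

Originality (50) ≤ Technical merit (61), so Technical merit stays at 61.
Weighted total:
  Execution 99 × 0.07 = 6.93
  Originality 50 × 0.06 = 3
  Craftsmanship 41 × 0.14 = 5.74
  Use of theme 95 × 0.22 = 20.9
  Creativity 28 × 0.22 = 6.16
  Difficulty 74 × 0.1 = 7.4
  Technical merit 61 × 0.12 = 7.32
  Innovation 82 × 0.07 = 5.74
Sum = 63.19
Bonus points: 63.19 + 0 = 63.19
63.19 is ≥ 62.5 and < 83 → Meets

Meets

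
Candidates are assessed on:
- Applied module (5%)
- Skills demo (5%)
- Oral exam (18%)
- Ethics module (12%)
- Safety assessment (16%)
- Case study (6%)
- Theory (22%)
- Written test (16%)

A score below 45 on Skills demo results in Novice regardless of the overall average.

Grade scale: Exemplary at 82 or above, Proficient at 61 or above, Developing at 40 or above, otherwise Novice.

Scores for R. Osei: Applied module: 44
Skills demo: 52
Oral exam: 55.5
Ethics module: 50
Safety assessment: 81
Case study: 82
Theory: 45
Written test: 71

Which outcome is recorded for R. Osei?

Skills demo score 52 ≥ 45: minimum met.
Weighted total:
  Applied module 44 × 0.05 = 2.2
  Skills demo 52 × 0.05 = 2.6
  Oral exam 55.5 × 0.18 = 9.99
  Ethics module 50 × 0.12 = 6
  Safety assessment 81 × 0.16 = 12.96
  Case study 82 × 0.06 = 4.92
  Theory 45 × 0.22 = 9.9
  Written test 71 × 0.16 = 11.36
Sum = 59.93
59.93 is ≥ 40 and < 61 → Developing

Developing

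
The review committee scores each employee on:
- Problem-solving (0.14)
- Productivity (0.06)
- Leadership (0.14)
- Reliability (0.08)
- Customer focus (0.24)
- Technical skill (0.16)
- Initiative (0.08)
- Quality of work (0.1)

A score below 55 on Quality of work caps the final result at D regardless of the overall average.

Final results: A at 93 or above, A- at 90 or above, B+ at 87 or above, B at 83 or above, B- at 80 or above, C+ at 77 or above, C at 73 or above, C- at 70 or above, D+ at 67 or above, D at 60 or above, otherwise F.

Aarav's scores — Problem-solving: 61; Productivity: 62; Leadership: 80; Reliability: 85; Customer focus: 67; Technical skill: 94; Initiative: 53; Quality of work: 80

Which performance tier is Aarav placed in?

Quality of work score 80 ≥ 55: minimum met.
Weighted total:
  Problem-solving 61 × 0.14 = 8.54
  Productivity 62 × 0.06 = 3.72
  Leadership 80 × 0.14 = 11.2
  Reliability 85 × 0.08 = 6.8
  Customer focus 67 × 0.24 = 16.08
  Technical skill 94 × 0.16 = 15.04
  Initiative 53 × 0.08 = 4.24
  Quality of work 80 × 0.1 = 8
Sum = 73.62
73.62 is ≥ 73 and < 77 → C

C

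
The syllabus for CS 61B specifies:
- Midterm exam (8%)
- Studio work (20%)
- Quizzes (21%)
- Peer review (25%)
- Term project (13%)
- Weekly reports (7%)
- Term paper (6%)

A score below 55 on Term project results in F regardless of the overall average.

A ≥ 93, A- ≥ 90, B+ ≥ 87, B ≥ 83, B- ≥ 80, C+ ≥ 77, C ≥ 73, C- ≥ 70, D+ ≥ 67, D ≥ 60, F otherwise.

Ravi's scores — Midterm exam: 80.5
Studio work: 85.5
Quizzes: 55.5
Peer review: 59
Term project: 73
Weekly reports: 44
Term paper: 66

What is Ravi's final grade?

Term project score 73 ≥ 55: minimum met.
Weighted total:
  Midterm exam 80.5 × 0.08 = 6.44
  Studio work 85.5 × 0.2 = 17.1
  Quizzes 55.5 × 0.21 = 11.655
  Peer review 59 × 0.25 = 14.75
  Term project 73 × 0.13 = 9.49
  Weekly reports 44 × 0.07 = 3.08
  Term paper 66 × 0.06 = 3.96
Sum = 66.475
66.475 is ≥ 60 and < 67 → D

D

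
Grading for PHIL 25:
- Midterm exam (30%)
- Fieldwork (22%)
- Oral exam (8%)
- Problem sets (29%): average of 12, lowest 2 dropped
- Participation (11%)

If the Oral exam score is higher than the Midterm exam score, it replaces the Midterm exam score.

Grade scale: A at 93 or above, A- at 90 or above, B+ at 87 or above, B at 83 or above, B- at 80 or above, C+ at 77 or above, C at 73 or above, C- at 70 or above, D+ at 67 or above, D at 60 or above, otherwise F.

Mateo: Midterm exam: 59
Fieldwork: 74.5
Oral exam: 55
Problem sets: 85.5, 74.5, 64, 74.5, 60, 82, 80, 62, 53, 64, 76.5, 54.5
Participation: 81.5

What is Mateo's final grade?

D+

Problem sets: drop 53, 54.5 → average of remaining 10 = 723/10 = 72.3
Oral exam (55) ≤ Midterm exam (59), so Midterm exam stays at 59.
Weighted total:
  Midterm exam 59 × 0.3 = 17.7
  Fieldwork 74.5 × 0.22 = 16.39
  Oral exam 55 × 0.08 = 4.4
  Problem sets 72.3 × 0.29 = 20.967
  Participation 81.5 × 0.11 = 8.965
Sum = 68.422
68.422 is ≥ 67 and < 70 → D+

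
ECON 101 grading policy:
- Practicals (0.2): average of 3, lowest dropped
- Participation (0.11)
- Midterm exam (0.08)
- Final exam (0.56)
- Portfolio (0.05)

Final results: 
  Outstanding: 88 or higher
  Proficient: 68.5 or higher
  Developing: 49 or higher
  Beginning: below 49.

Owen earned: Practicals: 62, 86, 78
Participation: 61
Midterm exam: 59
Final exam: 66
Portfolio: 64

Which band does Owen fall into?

Practicals: drop 62 → average of remaining 2 = 164/2 = 82
Weighted total:
  Practicals 82 × 0.2 = 16.4
  Participation 61 × 0.11 = 6.71
  Midterm exam 59 × 0.08 = 4.72
  Final exam 66 × 0.56 = 36.96
  Portfolio 64 × 0.05 = 3.2
Sum = 67.99
67.99 is ≥ 49 and < 68.5 → Developing

Developing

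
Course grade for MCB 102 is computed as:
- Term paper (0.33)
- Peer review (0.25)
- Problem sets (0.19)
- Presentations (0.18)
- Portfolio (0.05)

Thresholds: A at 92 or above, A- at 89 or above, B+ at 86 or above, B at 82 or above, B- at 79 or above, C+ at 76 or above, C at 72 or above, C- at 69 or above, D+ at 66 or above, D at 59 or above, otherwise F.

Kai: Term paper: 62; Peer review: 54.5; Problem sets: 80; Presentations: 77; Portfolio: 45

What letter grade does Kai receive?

D

Weighted total:
  Term paper 62 × 0.33 = 20.46
  Peer review 54.5 × 0.25 = 13.625
  Problem sets 80 × 0.19 = 15.2
  Presentations 77 × 0.18 = 13.86
  Portfolio 45 × 0.05 = 2.25
Sum = 65.395
65.395 is ≥ 59 and < 66 → D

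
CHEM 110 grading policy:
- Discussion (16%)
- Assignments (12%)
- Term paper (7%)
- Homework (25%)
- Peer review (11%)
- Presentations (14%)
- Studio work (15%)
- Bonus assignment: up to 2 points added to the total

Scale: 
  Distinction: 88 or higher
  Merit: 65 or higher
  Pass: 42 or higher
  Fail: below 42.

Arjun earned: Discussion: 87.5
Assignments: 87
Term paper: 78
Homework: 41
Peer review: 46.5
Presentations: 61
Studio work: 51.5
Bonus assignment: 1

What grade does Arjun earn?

Weighted total:
  Discussion 87.5 × 0.16 = 14
  Assignments 87 × 0.12 = 10.44
  Term paper 78 × 0.07 = 5.46
  Homework 41 × 0.25 = 10.25
  Peer review 46.5 × 0.11 = 5.115
  Presentations 61 × 0.14 = 8.54
  Studio work 51.5 × 0.15 = 7.725
Sum = 61.53
Bonus assignment: 61.53 + 1 = 62.53
62.53 is ≥ 42 and < 65 → Pass

Pass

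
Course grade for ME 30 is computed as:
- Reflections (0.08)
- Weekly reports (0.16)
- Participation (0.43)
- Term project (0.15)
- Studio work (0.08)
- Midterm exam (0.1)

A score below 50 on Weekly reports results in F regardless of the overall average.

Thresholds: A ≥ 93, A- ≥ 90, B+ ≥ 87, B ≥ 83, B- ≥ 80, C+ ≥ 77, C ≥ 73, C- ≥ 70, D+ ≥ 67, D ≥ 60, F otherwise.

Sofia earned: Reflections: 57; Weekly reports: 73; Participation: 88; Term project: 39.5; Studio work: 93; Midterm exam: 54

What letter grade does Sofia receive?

C-

Weekly reports score 73 ≥ 50: minimum met.
Weighted total:
  Reflections 57 × 0.08 = 4.56
  Weekly reports 73 × 0.16 = 11.68
  Participation 88 × 0.43 = 37.84
  Term project 39.5 × 0.15 = 5.925
  Studio work 93 × 0.08 = 7.44
  Midterm exam 54 × 0.1 = 5.4
Sum = 72.845
72.845 is ≥ 70 and < 73 → C-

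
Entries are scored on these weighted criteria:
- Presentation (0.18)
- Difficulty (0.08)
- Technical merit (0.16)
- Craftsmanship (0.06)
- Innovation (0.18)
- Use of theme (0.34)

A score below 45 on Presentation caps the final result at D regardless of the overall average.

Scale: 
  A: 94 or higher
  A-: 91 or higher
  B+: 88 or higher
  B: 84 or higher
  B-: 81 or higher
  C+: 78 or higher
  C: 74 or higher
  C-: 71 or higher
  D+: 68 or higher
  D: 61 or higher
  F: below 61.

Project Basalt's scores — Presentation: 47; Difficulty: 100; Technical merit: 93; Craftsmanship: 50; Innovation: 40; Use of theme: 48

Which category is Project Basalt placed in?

Presentation score 47 ≥ 45: minimum met.
Weighted total:
  Presentation 47 × 0.18 = 8.46
  Difficulty 100 × 0.08 = 8
  Technical merit 93 × 0.16 = 14.88
  Craftsmanship 50 × 0.06 = 3
  Innovation 40 × 0.18 = 7.2
  Use of theme 48 × 0.34 = 16.32
Sum = 57.86
57.86 < 61 → F

F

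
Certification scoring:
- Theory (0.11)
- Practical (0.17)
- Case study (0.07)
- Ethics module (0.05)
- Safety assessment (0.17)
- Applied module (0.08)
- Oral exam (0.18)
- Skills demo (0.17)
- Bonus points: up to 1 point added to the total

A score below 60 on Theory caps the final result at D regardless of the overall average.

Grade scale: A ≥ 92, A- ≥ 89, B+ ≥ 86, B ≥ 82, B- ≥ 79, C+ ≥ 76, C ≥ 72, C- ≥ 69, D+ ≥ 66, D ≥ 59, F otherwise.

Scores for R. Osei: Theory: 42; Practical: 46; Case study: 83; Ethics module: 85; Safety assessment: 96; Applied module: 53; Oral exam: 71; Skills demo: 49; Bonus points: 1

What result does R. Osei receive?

D

Theory score 42 < 60: minimum not met.
Weighted total:
  Theory 42 × 0.11 = 4.62
  Practical 46 × 0.17 = 7.82
  Case study 83 × 0.07 = 5.81
  Ethics module 85 × 0.05 = 4.25
  Safety assessment 96 × 0.17 = 16.32
  Applied module 53 × 0.08 = 4.24
  Oral exam 71 × 0.18 = 12.78
  Skills demo 49 × 0.17 = 8.33
Sum = 64.17
Bonus points: 64.17 + 1 = 65.17
65.17 would be D; cap at D applies → D.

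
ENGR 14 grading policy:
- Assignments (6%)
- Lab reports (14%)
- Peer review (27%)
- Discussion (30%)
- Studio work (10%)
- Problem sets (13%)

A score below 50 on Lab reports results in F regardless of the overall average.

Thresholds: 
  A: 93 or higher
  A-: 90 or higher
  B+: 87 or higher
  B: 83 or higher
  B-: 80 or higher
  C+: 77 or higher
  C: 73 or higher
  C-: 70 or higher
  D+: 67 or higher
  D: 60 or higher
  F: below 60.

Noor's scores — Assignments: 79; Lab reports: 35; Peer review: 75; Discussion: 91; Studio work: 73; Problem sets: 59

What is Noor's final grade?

F

Lab reports score 35 < 50: minimum not met.
Weighted total:
  Assignments 79 × 0.06 = 4.74
  Lab reports 35 × 0.14 = 4.9
  Peer review 75 × 0.27 = 20.25
  Discussion 91 × 0.3 = 27.3
  Studio work 73 × 0.1 = 7.3
  Problem sets 59 × 0.13 = 7.67
Sum = 72.16
Because the Lab reports minimum was not met, the result is F.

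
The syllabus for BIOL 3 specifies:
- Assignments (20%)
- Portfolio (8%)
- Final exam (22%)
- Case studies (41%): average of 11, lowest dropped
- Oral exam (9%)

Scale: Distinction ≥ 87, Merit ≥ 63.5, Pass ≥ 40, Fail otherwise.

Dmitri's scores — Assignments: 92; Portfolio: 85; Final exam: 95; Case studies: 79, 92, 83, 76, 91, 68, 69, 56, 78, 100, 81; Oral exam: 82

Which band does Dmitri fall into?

Case studies: drop 56 → average of remaining 10 = 817/10 = 81.7
Weighted total:
  Assignments 92 × 0.2 = 18.4
  Portfolio 85 × 0.08 = 6.8
  Final exam 95 × 0.22 = 20.9
  Case studies 81.7 × 0.41 = 33.497
  Oral exam 82 × 0.09 = 7.38
Sum = 86.977
86.977 is ≥ 63.5 and < 87 → Merit

Merit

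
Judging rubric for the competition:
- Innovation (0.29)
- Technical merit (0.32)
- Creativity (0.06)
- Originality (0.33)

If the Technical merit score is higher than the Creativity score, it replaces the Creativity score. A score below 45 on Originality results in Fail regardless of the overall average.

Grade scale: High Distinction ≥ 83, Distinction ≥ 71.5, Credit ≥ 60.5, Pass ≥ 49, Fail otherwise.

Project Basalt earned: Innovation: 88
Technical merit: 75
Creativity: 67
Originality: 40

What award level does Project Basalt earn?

Fail

Technical merit (75) > Creativity (67), so Creativity counts as 75.
Originality score 40 < 45: minimum not met.
Weighted total:
  Innovation 88 × 0.29 = 25.52
  Technical merit 75 × 0.32 = 24
  Creativity 75 × 0.06 = 4.5
  Originality 40 × 0.33 = 13.2
Sum = 67.22
Because the Originality minimum was not met, the result is Fail.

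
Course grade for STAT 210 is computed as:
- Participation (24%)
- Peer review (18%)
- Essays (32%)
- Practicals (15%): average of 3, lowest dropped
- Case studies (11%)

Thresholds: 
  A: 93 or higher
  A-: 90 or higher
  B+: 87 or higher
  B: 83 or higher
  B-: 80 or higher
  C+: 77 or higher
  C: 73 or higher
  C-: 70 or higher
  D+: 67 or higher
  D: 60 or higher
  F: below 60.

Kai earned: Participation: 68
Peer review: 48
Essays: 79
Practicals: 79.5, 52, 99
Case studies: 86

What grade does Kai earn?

Practicals: drop 52 → average of remaining 2 = 178.5/2 = 89.25
Weighted total:
  Participation 68 × 0.24 = 16.32
  Peer review 48 × 0.18 = 8.64
  Essays 79 × 0.32 = 25.28
  Practicals 89.25 × 0.15 = 13.3875
  Case studies 86 × 0.11 = 9.46
Sum = 73.0875
73.0875 is ≥ 73 and < 77 → C

C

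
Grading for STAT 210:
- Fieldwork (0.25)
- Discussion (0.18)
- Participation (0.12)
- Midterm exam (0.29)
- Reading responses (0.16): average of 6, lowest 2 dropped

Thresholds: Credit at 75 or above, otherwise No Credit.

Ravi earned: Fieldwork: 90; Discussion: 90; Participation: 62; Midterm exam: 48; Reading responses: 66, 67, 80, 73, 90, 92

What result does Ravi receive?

Reading responses: drop 66, 67 → average of remaining 4 = 335/4 = 83.75
Weighted total:
  Fieldwork 90 × 0.25 = 22.5
  Discussion 90 × 0.18 = 16.2
  Participation 62 × 0.12 = 7.44
  Midterm exam 48 × 0.29 = 13.92
  Reading responses 83.75 × 0.16 = 13.4
Sum = 73.46
73.46 < 75 → No Credit

No Credit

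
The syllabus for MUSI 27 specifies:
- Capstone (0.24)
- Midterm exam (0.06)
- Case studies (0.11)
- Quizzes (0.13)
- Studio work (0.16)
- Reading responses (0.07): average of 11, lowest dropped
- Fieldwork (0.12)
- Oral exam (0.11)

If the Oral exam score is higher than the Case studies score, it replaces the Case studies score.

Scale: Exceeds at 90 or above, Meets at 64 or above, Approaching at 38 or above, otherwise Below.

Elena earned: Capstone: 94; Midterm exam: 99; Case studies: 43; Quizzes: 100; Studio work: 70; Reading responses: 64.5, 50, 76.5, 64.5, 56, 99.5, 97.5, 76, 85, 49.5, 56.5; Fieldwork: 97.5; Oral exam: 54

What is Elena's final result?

Reading responses: drop 49.5 → average of remaining 10 = 726/10 = 72.6
Oral exam (54) > Case studies (43), so Case studies counts as 54.
Weighted total:
  Capstone 94 × 0.24 = 22.56
  Midterm exam 99 × 0.06 = 5.94
  Case studies 54 × 0.11 = 5.94
  Quizzes 100 × 0.13 = 13
  Studio work 70 × 0.16 = 11.2
  Reading responses 72.6 × 0.07 = 5.082
  Fieldwork 97.5 × 0.12 = 11.7
  Oral exam 54 × 0.11 = 5.94
Sum = 81.362
81.362 is ≥ 64 and < 90 → Meets

Meets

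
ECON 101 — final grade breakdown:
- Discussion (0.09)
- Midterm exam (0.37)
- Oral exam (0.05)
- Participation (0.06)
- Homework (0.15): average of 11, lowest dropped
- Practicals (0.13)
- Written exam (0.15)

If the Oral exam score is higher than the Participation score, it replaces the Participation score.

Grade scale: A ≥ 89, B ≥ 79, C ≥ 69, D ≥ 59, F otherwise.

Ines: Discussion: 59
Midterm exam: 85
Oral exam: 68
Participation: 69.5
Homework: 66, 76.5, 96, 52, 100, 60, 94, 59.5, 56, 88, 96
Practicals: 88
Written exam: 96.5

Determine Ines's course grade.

B

Homework: drop 52 → average of remaining 10 = 792/10 = 79.2
Oral exam (68) ≤ Participation (69.5), so Participation stays at 69.5.
Weighted total:
  Discussion 59 × 0.09 = 5.31
  Midterm exam 85 × 0.37 = 31.45
  Oral exam 68 × 0.05 = 3.4
  Participation 69.5 × 0.06 = 4.17
  Homework 79.2 × 0.15 = 11.88
  Practicals 88 × 0.13 = 11.44
  Written exam 96.5 × 0.15 = 14.475
Sum = 82.125
82.125 is ≥ 79 and < 89 → B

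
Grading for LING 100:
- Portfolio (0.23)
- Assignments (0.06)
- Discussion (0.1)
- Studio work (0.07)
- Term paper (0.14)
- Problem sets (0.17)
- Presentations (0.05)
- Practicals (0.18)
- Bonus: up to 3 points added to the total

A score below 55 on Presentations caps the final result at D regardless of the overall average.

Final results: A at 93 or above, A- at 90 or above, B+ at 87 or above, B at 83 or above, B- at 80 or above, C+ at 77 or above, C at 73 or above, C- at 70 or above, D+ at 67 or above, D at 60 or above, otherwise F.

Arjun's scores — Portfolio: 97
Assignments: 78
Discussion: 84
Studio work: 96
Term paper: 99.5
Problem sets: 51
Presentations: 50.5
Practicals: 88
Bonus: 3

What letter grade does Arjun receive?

Presentations score 50.5 < 55: minimum not met.
Weighted total:
  Portfolio 97 × 0.23 = 22.31
  Assignments 78 × 0.06 = 4.68
  Discussion 84 × 0.1 = 8.4
  Studio work 96 × 0.07 = 6.72
  Term paper 99.5 × 0.14 = 13.93
  Problem sets 51 × 0.17 = 8.67
  Presentations 50.5 × 0.05 = 2.525
  Practicals 88 × 0.18 = 15.84
Sum = 83.075
Bonus: 83.075 + 3 = 86.075
86.075 would be B; cap at D applies → D.

D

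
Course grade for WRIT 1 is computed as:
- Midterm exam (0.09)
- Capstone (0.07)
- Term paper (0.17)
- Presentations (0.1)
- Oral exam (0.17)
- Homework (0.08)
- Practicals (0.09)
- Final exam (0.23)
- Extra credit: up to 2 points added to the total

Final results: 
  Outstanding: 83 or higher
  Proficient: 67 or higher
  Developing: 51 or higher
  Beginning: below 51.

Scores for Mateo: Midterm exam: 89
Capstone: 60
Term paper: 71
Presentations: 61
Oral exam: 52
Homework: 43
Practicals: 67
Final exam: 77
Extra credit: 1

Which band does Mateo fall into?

Weighted total:
  Midterm exam 89 × 0.09 = 8.01
  Capstone 60 × 0.07 = 4.2
  Term paper 71 × 0.17 = 12.07
  Presentations 61 × 0.1 = 6.1
  Oral exam 52 × 0.17 = 8.84
  Homework 43 × 0.08 = 3.44
  Practicals 67 × 0.09 = 6.03
  Final exam 77 × 0.23 = 17.71
Sum = 66.4
Extra credit: 66.4 + 1 = 67.4
67.4 is ≥ 67 and < 83 → Proficient

Proficient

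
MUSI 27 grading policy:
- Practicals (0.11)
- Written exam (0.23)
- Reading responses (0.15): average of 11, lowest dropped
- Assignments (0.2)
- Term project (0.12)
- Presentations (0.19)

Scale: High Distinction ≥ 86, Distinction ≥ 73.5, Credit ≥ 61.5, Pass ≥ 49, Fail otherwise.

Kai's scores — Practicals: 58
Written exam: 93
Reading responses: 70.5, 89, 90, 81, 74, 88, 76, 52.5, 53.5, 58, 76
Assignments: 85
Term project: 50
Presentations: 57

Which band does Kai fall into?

Credit

Reading responses: drop 52.5 → average of remaining 10 = 756/10 = 75.6
Weighted total:
  Practicals 58 × 0.11 = 6.38
  Written exam 93 × 0.23 = 21.39
  Reading responses 75.6 × 0.15 = 11.34
  Assignments 85 × 0.2 = 17
  Term project 50 × 0.12 = 6
  Presentations 57 × 0.19 = 10.83
Sum = 72.94
72.94 is ≥ 61.5 and < 73.5 → Credit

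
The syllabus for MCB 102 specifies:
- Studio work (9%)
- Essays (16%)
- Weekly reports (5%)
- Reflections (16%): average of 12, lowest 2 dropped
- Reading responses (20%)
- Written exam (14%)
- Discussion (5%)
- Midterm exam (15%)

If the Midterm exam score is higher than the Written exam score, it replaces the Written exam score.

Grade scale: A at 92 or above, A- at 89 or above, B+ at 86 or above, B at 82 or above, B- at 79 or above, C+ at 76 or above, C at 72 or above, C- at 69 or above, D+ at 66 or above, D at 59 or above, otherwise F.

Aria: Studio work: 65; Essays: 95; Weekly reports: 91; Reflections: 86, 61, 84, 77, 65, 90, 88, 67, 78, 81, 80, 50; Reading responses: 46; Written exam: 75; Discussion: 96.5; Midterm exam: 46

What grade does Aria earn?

Reflections: drop 50, 61 → average of remaining 10 = 796/10 = 79.6
Midterm exam (46) ≤ Written exam (75), so Written exam stays at 75.
Weighted total:
  Studio work 65 × 0.09 = 5.85
  Essays 95 × 0.16 = 15.2
  Weekly reports 91 × 0.05 = 4.55
  Reflections 79.6 × 0.16 = 12.736
  Reading responses 46 × 0.2 = 9.2
  Written exam 75 × 0.14 = 10.5
  Discussion 96.5 × 0.05 = 4.825
  Midterm exam 46 × 0.15 = 6.9
Sum = 69.761
69.761 is ≥ 69 and < 72 → C-

C-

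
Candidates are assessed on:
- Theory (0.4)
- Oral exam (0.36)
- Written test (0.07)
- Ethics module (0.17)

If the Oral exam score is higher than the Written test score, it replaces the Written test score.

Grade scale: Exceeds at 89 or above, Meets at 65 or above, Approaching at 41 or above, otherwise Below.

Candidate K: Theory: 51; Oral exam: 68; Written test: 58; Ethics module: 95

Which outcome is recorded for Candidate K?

Meets

Oral exam (68) > Written test (58), so Written test counts as 68.
Weighted total:
  Theory 51 × 0.4 = 20.4
  Oral exam 68 × 0.36 = 24.48
  Written test 68 × 0.07 = 4.76
  Ethics module 95 × 0.17 = 16.15
Sum = 65.79
65.79 is ≥ 65 and < 89 → Meets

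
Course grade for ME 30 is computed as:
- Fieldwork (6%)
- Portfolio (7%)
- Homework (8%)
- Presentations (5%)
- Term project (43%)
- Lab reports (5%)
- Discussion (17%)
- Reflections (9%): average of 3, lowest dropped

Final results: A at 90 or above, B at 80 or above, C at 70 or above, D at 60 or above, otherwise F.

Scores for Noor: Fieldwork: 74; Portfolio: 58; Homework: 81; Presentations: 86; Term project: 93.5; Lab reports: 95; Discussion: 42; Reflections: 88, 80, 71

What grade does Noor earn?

Reflections: drop 71 → average of remaining 2 = 168/2 = 84
Weighted total:
  Fieldwork 74 × 0.06 = 4.44
  Portfolio 58 × 0.07 = 4.06
  Homework 81 × 0.08 = 6.48
  Presentations 86 × 0.05 = 4.3
  Term project 93.5 × 0.43 = 40.205
  Lab reports 95 × 0.05 = 4.75
  Discussion 42 × 0.17 = 7.14
  Reflections 84 × 0.09 = 7.56
Sum = 78.935
78.935 is ≥ 70 and < 80 → C

C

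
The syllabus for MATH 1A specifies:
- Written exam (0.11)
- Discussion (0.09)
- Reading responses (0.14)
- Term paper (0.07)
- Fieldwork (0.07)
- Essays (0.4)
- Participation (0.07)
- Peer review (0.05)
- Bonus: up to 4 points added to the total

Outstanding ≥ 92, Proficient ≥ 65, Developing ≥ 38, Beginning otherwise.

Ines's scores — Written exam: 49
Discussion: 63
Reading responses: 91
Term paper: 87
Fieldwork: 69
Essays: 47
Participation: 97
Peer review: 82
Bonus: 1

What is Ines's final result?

Proficient

Weighted total:
  Written exam 49 × 0.11 = 5.39
  Discussion 63 × 0.09 = 5.67
  Reading responses 91 × 0.14 = 12.74
  Term paper 87 × 0.07 = 6.09
  Fieldwork 69 × 0.07 = 4.83
  Essays 47 × 0.4 = 18.8
  Participation 97 × 0.07 = 6.79
  Peer review 82 × 0.05 = 4.1
Sum = 64.41
Bonus: 64.41 + 1 = 65.41
65.41 is ≥ 65 and < 92 → Proficient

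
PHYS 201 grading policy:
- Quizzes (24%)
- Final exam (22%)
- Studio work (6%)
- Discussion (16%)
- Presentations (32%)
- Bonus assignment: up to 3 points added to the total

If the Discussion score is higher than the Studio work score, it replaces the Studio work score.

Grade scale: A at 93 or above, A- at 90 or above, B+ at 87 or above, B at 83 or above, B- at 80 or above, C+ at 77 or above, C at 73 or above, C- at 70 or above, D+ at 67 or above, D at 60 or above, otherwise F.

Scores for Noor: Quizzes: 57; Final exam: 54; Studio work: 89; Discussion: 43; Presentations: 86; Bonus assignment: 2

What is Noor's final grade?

D+

Discussion (43) ≤ Studio work (89), so Studio work stays at 89.
Weighted total:
  Quizzes 57 × 0.24 = 13.68
  Final exam 54 × 0.22 = 11.88
  Studio work 89 × 0.06 = 5.34
  Discussion 43 × 0.16 = 6.88
  Presentations 86 × 0.32 = 27.52
Sum = 65.3
Bonus assignment: 65.3 + 2 = 67.3
67.3 is ≥ 67 and < 70 → D+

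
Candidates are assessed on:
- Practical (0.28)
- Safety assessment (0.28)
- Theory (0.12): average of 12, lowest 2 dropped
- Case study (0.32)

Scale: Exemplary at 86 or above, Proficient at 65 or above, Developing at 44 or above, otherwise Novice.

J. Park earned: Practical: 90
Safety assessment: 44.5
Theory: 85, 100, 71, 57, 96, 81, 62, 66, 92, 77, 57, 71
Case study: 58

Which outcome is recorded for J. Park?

Theory: drop 57, 57 → average of remaining 10 = 801/10 = 80.1
Weighted total:
  Practical 90 × 0.28 = 25.2
  Safety assessment 44.5 × 0.28 = 12.46
  Theory 80.1 × 0.12 = 9.612
  Case study 58 × 0.32 = 18.56
Sum = 65.832
65.832 is ≥ 65 and < 86 → Proficient

Proficient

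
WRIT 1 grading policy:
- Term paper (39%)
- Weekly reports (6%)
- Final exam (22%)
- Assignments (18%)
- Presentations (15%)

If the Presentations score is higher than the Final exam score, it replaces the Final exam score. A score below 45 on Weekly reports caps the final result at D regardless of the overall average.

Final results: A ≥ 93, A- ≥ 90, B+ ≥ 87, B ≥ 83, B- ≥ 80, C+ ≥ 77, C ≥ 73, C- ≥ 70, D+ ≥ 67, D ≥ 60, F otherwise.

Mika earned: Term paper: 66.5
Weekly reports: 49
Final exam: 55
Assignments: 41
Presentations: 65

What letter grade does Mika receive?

D

Presentations (65) > Final exam (55), so Final exam counts as 65.
Weekly reports score 49 ≥ 45: minimum met.
Weighted total:
  Term paper 66.5 × 0.39 = 25.935
  Weekly reports 49 × 0.06 = 2.94
  Final exam 65 × 0.22 = 14.3
  Assignments 41 × 0.18 = 7.38
  Presentations 65 × 0.15 = 9.75
Sum = 60.305
60.305 is ≥ 60 and < 67 → D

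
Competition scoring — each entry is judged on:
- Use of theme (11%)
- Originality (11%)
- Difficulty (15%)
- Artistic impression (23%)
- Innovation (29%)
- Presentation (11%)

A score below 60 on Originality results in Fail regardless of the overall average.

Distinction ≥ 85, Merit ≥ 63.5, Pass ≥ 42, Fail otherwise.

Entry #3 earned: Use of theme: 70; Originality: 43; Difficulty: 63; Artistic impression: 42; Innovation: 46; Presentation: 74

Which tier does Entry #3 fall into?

Originality score 43 < 60: minimum not met.
Weighted total:
  Use of theme 70 × 0.11 = 7.7
  Originality 43 × 0.11 = 4.73
  Difficulty 63 × 0.15 = 9.45
  Artistic impression 42 × 0.23 = 9.66
  Innovation 46 × 0.29 = 13.34
  Presentation 74 × 0.11 = 8.14
Sum = 53.02
Because the Originality minimum was not met, the result is Fail.

Fail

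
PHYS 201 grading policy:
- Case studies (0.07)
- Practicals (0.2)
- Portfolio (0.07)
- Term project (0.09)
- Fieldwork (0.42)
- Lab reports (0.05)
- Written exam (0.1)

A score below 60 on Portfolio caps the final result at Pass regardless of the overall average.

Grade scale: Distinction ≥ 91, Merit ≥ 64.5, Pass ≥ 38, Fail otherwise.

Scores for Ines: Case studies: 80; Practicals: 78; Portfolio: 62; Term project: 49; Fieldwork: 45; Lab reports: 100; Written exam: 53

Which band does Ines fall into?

Pass

Portfolio score 62 ≥ 60: minimum met.
Weighted total:
  Case studies 80 × 0.07 = 5.6
  Practicals 78 × 0.2 = 15.6
  Portfolio 62 × 0.07 = 4.34
  Term project 49 × 0.09 = 4.41
  Fieldwork 45 × 0.42 = 18.9
  Lab reports 100 × 0.05 = 5
  Written exam 53 × 0.1 = 5.3
Sum = 59.15
59.15 is ≥ 38 and < 64.5 → Pass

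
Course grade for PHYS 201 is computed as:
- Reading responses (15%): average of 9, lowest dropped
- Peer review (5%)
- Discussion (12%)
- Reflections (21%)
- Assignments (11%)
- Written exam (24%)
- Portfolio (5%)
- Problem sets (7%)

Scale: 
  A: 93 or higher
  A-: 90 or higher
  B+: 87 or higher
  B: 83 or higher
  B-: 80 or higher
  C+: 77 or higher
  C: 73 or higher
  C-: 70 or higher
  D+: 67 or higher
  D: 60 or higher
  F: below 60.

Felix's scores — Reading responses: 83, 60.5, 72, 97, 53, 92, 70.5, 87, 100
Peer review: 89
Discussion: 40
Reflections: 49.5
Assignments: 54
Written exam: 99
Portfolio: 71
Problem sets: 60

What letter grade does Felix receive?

D+

Reading responses: drop 53 → average of remaining 8 = 662/8 = 82.75
Weighted total:
  Reading responses 82.75 × 0.15 = 12.4125
  Peer review 89 × 0.05 = 4.45
  Discussion 40 × 0.12 = 4.8
  Reflections 49.5 × 0.21 = 10.395
  Assignments 54 × 0.11 = 5.94
  Written exam 99 × 0.24 = 23.76
  Portfolio 71 × 0.05 = 3.55
  Problem sets 60 × 0.07 = 4.2
Sum = 69.5075
69.5075 is ≥ 67 and < 70 → D+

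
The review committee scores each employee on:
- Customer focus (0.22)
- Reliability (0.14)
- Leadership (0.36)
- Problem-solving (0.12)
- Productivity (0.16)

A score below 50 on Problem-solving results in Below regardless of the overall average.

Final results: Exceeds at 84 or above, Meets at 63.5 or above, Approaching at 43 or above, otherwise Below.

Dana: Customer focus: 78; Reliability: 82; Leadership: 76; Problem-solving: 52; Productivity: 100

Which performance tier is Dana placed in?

Problem-solving score 52 ≥ 50: minimum met.
Weighted total:
  Customer focus 78 × 0.22 = 17.16
  Reliability 82 × 0.14 = 11.48
  Leadership 76 × 0.36 = 27.36
  Problem-solving 52 × 0.12 = 6.24
  Productivity 100 × 0.16 = 16
Sum = 78.24
78.24 is ≥ 63.5 and < 84 → Meets

Meets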